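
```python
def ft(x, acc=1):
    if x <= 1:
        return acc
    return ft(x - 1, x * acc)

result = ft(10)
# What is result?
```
Call trace:
ft(x=10, acc=1)
  ft(x=9, acc=10)
    ft(x=8, acc=90)
      ft(x=7, acc=720)
        ft(x=6, acc=5040)
          ft(x=5, acc=30240)
            ft(x=4, acc=151200)
              ft(x=3, acc=604800)
                ft(x=2, acc=1814400)
                  ft(x=1, acc=3628800)
                  -> return 3628800
                -> return 3628800
              -> return 3628800
            -> return 3628800
          -> return 3628800
        -> return 3628800
      -> return 3628800
    -> return 3628800
  -> return 3628800
-> return 3628800

Final answer: 3628800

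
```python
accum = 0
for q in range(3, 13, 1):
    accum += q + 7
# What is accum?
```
Trace:
  accum=0
  accum=10, q=3
  accum=21, q=4
  accum=33, q=5
  accum=46, q=6
  accum=60, q=7
  accum=75, q=8
  accum=91, q=9
  accum=108, q=10
  accum=126, q=11
  accum=145, q=12

Final answer: 145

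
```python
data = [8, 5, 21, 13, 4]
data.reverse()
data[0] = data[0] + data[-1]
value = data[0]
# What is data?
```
Trace:
  data=[8, 5, 21, 13, 4]
  data=[4, 13, 21, 5, 8]
  data=[12, 13, 21, 5, 8]
  data=[12, 13, 21, 5, 8], value=12

Final answer: [12, 13, 21, 5, 8]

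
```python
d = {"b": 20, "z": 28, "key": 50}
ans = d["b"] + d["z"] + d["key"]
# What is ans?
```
Trace:
  d={'b': 20, 'z': 28, 'key': 50}
  d={'b': 20, 'z': 28, 'key': 50}, ans=98

Final answer: 98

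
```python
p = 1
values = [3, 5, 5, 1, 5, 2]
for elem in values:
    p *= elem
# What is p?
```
Trace:
  p=1
  p=3, elem=3
  p=15, elem=5
  p=75, elem=5
  p=75, elem=1
  p=375, elem=5
  p=750, elem=2

Final answer: 750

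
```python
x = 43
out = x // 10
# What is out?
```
Trace:
  x=43
  x=43, out=4

Final answer: 4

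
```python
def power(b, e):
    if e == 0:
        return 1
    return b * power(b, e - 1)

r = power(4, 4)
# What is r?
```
Call trace:
power(b=4, e=4)
  power(b=4, e=3)
    power(b=4, e=2)
      power(b=4, e=1)
        power(b=4, e=0)
        -> return 1
      -> return 4
    -> return 16
  -> return 64
-> return 256

Final answer: 256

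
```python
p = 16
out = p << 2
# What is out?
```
Trace:
  p=16
  p=16, out=64

Final answer: 64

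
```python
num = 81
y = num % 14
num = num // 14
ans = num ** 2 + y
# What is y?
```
Trace:
  num=81
  num=81, y=11
  num=5, y=11
  num=5, y=11, ans=36

Final answer: 11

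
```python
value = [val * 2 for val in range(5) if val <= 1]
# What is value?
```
Trace:
  val=0
  val=1
  val=2
  val=3
  val=4
  value=[0, 2]

Final answer: [0, 2]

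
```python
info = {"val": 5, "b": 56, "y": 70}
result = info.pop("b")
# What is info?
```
Trace:
  info={'val': 5, 'b': 56, 'y': 70}
  info={'val': 5, 'y': 70}, result=56

Final answer: {'val': 5, 'y': 70}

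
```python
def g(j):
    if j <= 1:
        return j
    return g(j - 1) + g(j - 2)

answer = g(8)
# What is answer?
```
Call trace (a repeated sub-call is expanded the first time; later identical calls just restate its return value):
g(j=8)
  g(j=7)
    g(j=6)
      g(j=5)
        g(j=4)
          g(j=3)
            g(j=2)
              g(j=1)
              -> return 1
              g(j=0)
              -> return 0
            -> return 1
            g(j=1)
            -> return 1
          -> return 2
          g(j=2) -> return 1  (same call as traced above)
        -> return 3
        g(j=3) -> return 2  (same call as traced above)
      -> return 5
      g(j=4) -> return 3  (same call as traced above)
    -> return 8
    g(j=5) -> return 5  (same call as traced above)
  -> return 13
  g(j=6) -> return 8  (same call as traced above)
-> return 21

Final answer: 21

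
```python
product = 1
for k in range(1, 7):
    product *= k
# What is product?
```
Trace:
  product=1
  product=1, k=1
  product=2, k=2
  product=6, k=3
  product=24, k=4
  product=120, k=5
  product=720, k=6

Final answer: 720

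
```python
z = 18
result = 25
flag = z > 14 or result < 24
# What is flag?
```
Trace:
  z=18
  z=18, result=25
  z=18, result=25, flag=True

Final answer: True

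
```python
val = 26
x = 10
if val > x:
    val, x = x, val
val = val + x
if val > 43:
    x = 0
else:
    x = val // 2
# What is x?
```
Trace:
  val=26
  val=26, x=10
  val=10, x=26
  val=36, x=26
  val=36, x=18

Final answer: 18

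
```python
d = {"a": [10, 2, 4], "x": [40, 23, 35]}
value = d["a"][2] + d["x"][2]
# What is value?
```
Trace:
  d={'a': [10, 2, 4], 'x': [40, 23, 35]}
  d={'a': [10, 2, 4], 'x': [40, 23, 35]}, value=39

Final answer: 39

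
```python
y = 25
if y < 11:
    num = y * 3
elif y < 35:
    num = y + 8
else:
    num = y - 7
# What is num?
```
Trace:
  y=25
  y=25, num=33

Final answer: 33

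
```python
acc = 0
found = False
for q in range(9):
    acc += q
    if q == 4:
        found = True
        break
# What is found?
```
Trace:
  acc=0
  acc=0, found=False
  acc=0, found=False, q=0
  acc=1, found=False, q=1
  acc=3, found=False, q=2
  acc=6, found=False, q=3
  acc=10, found=True, q=4

Final answer: True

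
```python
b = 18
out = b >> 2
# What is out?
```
Trace:
  b=18
  b=18, out=4

Final answer: 4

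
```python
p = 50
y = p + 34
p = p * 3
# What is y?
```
Trace:
  p=50
  p=50, y=84
  p=150, y=84

Final answer: 84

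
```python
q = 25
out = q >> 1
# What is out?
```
Trace:
  q=25
  q=25, out=12

Final answer: 12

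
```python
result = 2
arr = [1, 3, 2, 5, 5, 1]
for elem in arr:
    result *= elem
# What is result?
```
Trace:
  result=2
  result=2, elem=1
  result=6, elem=3
  result=12, elem=2
  result=60, elem=5
  result=300, elem=5
  result=300, elem=1

Final answer: 300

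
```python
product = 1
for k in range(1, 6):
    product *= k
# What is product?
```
Trace:
  product=1
  product=1, k=1
  product=2, k=2
  product=6, k=3
  product=24, k=4
  product=120, k=5

Final answer: 120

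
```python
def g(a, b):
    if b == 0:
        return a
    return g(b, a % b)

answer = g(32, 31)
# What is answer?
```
Call trace:
g(a=32, b=31)
  g(a=31, b=1)
    g(a=1, b=0)
    -> return 1
  -> return 1
-> return 1

Final answer: 1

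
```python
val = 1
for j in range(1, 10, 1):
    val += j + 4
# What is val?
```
Trace:
  val=1
  val=6, j=1
  val=12, j=2
  val=19, j=3
  val=27, j=4
  val=36, j=5
  val=46, j=6
  val=57, j=7
  val=69, j=8
  val=82, j=9

Final answer: 82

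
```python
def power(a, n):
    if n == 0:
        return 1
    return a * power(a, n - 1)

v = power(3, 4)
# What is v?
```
Call trace:
power(a=3, n=4)
  power(a=3, n=3)
    power(a=3, n=2)
      power(a=3, n=1)
        power(a=3, n=0)
        -> return 1
      -> return 3
    -> return 9
  -> return 27
-> return 81

Final answer: 81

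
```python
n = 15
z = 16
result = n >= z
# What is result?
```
Trace:
  n=15
  n=15, z=16
  n=15, z=16, result=False

Final answer: False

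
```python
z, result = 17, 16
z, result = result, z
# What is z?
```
Trace:
  z=17, result=16
  z=16, result=17

Final answer: 16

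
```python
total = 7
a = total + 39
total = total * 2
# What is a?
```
Trace:
  total=7
  total=7, a=46
  total=14, a=46

Final answer: 46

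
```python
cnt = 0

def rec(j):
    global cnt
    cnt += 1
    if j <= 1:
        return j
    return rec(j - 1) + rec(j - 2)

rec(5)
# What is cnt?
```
Call trace (a repeated sub-call is expanded the first time; later identical calls just restate its return value):
rec(j=5)
  rec(j=4)
    rec(j=3)
      rec(j=2)
        rec(j=1)
        -> return 1
        rec(j=0)
        -> return 0
      -> return 1
      rec(j=1)
      -> return 1
    -> return 2
    rec(j=2) -> return 1  (same call as traced above)
  -> return 3
  rec(j=3) -> return 2  (same call as traced above)
-> return 5

cnt is incremented once per call, so count the calls in each subtree. Let C(j) = number of calls made by rec(j).
C(0) = C(1) = 1 (base case, no recursion); C(j) = 1 + C(j - 1) + C(j - 2) otherwise.
C(2) = 1 + C(1) + C(0) = 1 + 1 + 1 = 3
C(3) = 1 + C(2) + C(1) = 1 + 3 + 1 = 5
C(4) = 1 + C(3) + C(2) = 1 + 5 + 3 = 9
C(5) = 1 + C(4) + C(3) = 1 + 9 + 5 = 15
cnt = C(5) = 15

Final answer: 15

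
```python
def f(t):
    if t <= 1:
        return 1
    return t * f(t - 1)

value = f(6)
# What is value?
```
Call trace:
f(t=6)
  f(t=5)
    f(t=4)
      f(t=3)
        f(t=2)
          f(t=1)
          -> return 1
        -> return 2
      -> return 6
    -> return 24
  -> return 120
-> return 720

Final answer: 720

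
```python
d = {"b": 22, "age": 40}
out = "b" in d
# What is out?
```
Trace:
  d={'b': 22, 'age': 40}
  d={'b': 22, 'age': 40}, out=True

Final answer: True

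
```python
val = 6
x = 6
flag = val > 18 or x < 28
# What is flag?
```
Trace:
  val=6
  val=6, x=6
  val=6, x=6, flag=True

Final answer: True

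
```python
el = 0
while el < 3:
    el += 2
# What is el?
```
Trace:
  el=0
  el=2
  el=4

Final answer: 4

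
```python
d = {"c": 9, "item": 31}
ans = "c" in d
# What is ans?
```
Trace:
  d={'c': 9, 'item': 31}
  d={'c': 9, 'item': 31}, ans=True

Final answer: True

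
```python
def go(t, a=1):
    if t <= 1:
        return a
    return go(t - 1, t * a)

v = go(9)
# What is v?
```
Call trace:
go(t=9, a=1)
  go(t=8, a=9)
    go(t=7, a=72)
      go(t=6, a=504)
        go(t=5, a=3024)
          go(t=4, a=15120)
            go(t=3, a=60480)
              go(t=2, a=181440)
                go(t=1, a=362880)
                -> return 362880
              -> return 362880
            -> return 362880
          -> return 362880
        -> return 362880
      -> return 362880
    -> return 362880
  -> return 362880
-> return 362880

Final answer: 362880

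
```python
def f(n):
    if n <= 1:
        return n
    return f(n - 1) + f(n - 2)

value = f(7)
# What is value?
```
Call trace (a repeated sub-call is expanded the first time; later identical calls just restate its return value):
f(n=7)
  f(n=6)
    f(n=5)
      f(n=4)
        f(n=3)
          f(n=2)
            f(n=1)
            -> return 1
            f(n=0)
            -> return 0
          -> return 1
          f(n=1)
          -> return 1
        -> return 2
        f(n=2) -> return 1  (same call as traced above)
      -> return 3
      f(n=3) -> return 2  (same call as traced above)
    -> return 5
    f(n=4) -> return 3  (same call as traced above)
  -> return 8
  f(n=5) -> return 5  (same call as traced above)
-> return 13

Final answer: 13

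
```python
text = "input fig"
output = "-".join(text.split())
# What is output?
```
Trace:
  text='input fig'
  text='input fig', output='input-fig'

Final answer: 'input-fig'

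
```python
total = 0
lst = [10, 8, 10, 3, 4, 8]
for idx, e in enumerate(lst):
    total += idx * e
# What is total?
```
Trace:
  total=0
  total=0, idx=0, e=10
  total=8, idx=1, e=8
  total=28, idx=2, e=10
  total=37, idx=3, e=3
  total=53, idx=4, e=4
  total=93, idx=5, e=8

Final answer: 93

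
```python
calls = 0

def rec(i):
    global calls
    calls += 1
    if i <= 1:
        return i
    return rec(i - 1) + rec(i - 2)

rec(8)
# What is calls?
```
Call trace (a repeated sub-call is expanded the first time; later identical calls just restate its return value):
rec(i=8)
  rec(i=7)
    rec(i=6)
      rec(i=5)
        rec(i=4)
          rec(i=3)
            rec(i=2)
              rec(i=1)
              -> return 1
              rec(i=0)
              -> return 0
            -> return 1
            rec(i=1)
            -> return 1
          -> return 2
          rec(i=2) -> return 1  (same call as traced above)
        -> return 3
        rec(i=3) -> return 2  (same call as traced above)
      -> return 5
      rec(i=4) -> return 3  (same call as traced above)
    -> return 8
    rec(i=5) -> return 5  (same call as traced above)
  -> return 13
  rec(i=6) -> return 8  (same call as traced above)
-> return 21

calls is incremented once per call, so count the calls in each subtree. Let C(i) = number of calls made by rec(i).
C(0) = C(1) = 1 (base case, no recursion); C(i) = 1 + C(i - 1) + C(i - 2) otherwise.
C(2) = 1 + C(1) + C(0) = 1 + 1 + 1 = 3
C(3) = 1 + C(2) + C(1) = 1 + 3 + 1 = 5
C(4) = 1 + C(3) + C(2) = 1 + 5 + 3 = 9
C(5) = 1 + C(4) + C(3) = 1 + 9 + 5 = 15
C(6) = 1 + C(5) + C(4) = 1 + 15 + 9 = 25
C(7) = 1 + C(6) + C(5) = 1 + 25 + 15 = 41
C(8) = 1 + C(7) + C(6) = 1 + 41 + 25 = 67
calls = C(8) = 67

Final answer: 67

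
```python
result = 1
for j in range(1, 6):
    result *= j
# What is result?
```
Trace:
  result=1
  result=1, j=1
  result=2, j=2
  result=6, j=3
  result=24, j=4
  result=120, j=5

Final answer: 120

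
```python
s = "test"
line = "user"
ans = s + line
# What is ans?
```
Trace:
  s='test'
  s='test', line='user'
  s='test', line='user', ans='testuser'

Final answer: 'testuser'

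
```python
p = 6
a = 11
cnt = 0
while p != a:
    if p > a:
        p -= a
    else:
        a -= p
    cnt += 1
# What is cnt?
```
Trace:
  p=6
  p=6, a=11
  p=6, a=11, cnt=0
  p=6, a=5, cnt=1
  p=1, a=5, cnt=2
  p=1, a=4, cnt=3
  p=1, a=3, cnt=4
  p=1, a=2, cnt=5
  p=1, a=1, cnt=6

Final answer: 6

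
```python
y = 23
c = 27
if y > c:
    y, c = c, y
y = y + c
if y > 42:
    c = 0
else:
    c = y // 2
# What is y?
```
Trace:
  y=23
  y=23, c=27
  y=23, c=27
  y=50, c=27
  y=50, c=0

Final answer: 50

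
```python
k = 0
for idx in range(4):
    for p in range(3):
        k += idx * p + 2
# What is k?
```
Trace:
  k=0
  k=2, idx=0, p=0
  k=4, idx=0, p=1
  k=6, idx=0, p=2
  k=8, idx=1, p=0
  k=11, idx=1, p=1
  k=15, idx=1, p=2
  k=17, idx=2, p=0
  k=21, idx=2, p=1
  k=27, idx=2, p=2
  k=29, idx=3, p=0
  k=34, idx=3, p=1
  k=42, idx=3, p=2

Final answer: 42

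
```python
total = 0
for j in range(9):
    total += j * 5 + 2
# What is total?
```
Trace:
  total=0
  total=2, j=0
  total=9, j=1
  total=21, j=2
  total=38, j=3
  total=60, j=4
  total=87, j=5
  total=119, j=6
  total=156, j=7
  total=198, j=8

Final answer: 198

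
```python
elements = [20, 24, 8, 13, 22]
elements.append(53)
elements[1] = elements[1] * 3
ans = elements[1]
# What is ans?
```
Trace:
  elements=[20, 24, 8, 13, 22]
  elements=[20, 24, 8, 13, 22, 53]
  elements=[20, 72, 8, 13, 22, 53]
  elements=[20, 72, 8, 13, 22, 53], ans=72

Final answer: 72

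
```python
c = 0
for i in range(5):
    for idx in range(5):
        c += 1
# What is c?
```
Trace:
  c=0
  c=1, i=0, idx=0
  c=2, i=0, idx=1
  c=3, i=0, idx=2
  c=4, i=0, idx=3
  c=5, i=0, idx=4
  c=6, i=1, idx=0
  c=7, i=1, idx=1
  c=8, i=1, idx=2
  c=9, i=1, idx=3
  c=10, i=1, idx=4
  c=11, i=2, idx=0
  c=12, i=2, idx=1
  c=13, i=2, idx=2
  c=14, i=2, idx=3
  c=15, i=2, idx=4
  c=16, i=3, idx=0
  c=17, i=3, idx=1
  c=18, i=3, idx=2
  c=19, i=3, idx=3
  c=20, i=3, idx=4
  c=21, i=4, idx=0
  c=22, i=4, idx=1
  c=23, i=4, idx=2
  c=24, i=4, idx=3
  c=25, i=4, idx=4

Final answer: 25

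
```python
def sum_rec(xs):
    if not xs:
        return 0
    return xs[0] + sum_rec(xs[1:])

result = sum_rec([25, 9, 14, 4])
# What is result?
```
Call trace:
sum_rec(xs=[25, 9, 14, 4])
  sum_rec(xs=[9, 14, 4])
    sum_rec(xs=[14, 4])
      sum_rec(xs=[4])
        sum_rec(xs=[])
        -> return 0
      -> return 4
    -> return 18
  -> return 27
-> return 52

Final answer: 52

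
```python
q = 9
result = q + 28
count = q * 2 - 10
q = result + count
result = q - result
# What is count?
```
Trace:
  q=9
  q=9, result=37
  q=9, result=37, count=8
  q=45, result=37, count=8
  q=45, result=8, count=8

Final answer: 8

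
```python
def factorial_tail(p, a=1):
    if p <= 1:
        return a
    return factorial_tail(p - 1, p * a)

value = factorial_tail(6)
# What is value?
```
Call trace:
factorial_tail(p=6, a=1)
  factorial_tail(p=5, a=6)
    factorial_tail(p=4, a=30)
      factorial_tail(p=3, a=120)
        factorial_tail(p=2, a=360)
          factorial_tail(p=1, a=720)
          -> return 720
        -> return 720
      -> return 720
    -> return 720
  -> return 720
-> return 720

Final answer: 720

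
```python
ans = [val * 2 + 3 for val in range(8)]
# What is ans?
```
Trace:
  val=0
  val=1
  val=2
  val=3
  val=4
  val=5
  val=6
  val=7
  ans=[3, 5, 7, 9, 11, 13, 15, 17]

Final answer: [3, 5, 7, 9, 11, 13, 15, 17]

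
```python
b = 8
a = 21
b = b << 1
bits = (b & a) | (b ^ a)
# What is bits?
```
Trace:
  b=8
  b=8, a=21
  b=16, a=21
  b=16, a=21, bits=21

Final answer: 21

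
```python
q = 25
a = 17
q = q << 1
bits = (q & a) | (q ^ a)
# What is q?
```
Trace:
  q=25
  q=25, a=17
  q=50, a=17
  q=50, a=17, bits=51

Final answer: 50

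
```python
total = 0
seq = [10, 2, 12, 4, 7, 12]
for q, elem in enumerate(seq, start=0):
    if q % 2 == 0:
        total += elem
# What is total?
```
Trace:
  total=0
  total=10, q=0, elem=10
  total=10, q=1, elem=2
  total=22, q=2, elem=12
  total=22, q=3, elem=4
  total=29, q=4, elem=7
  total=29, q=5, elem=12

Final answer: 29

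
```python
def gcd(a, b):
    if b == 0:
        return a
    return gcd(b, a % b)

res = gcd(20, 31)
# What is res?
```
Call trace:
gcd(a=20, b=31)
  gcd(a=31, b=20)
    gcd(a=20, b=11)
      gcd(a=11, b=9)
        gcd(a=9, b=2)
          gcd(a=2, b=1)
            gcd(a=1, b=0)
            -> return 1
          -> return 1
        -> return 1
      -> return 1
    -> return 1
  -> return 1
-> return 1

Final answer: 1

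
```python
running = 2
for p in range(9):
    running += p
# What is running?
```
Trace:
  running=2
  running=2, p=0
  running=3, p=1
  running=5, p=2
  running=8, p=3
  running=12, p=4
  running=17, p=5
  running=23, p=6
  running=30, p=7
  running=38, p=8

Final answer: 38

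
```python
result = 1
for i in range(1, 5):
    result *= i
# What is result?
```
Trace:
  result=1
  result=1, i=1
  result=2, i=2
  result=6, i=3
  result=24, i=4

Final answer: 24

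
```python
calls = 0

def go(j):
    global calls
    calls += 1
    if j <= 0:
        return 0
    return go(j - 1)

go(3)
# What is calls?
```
Call trace:
go(j=3)
  go(j=2)
    go(j=1)
      go(j=0)
      -> return 0
    -> return 0
  -> return 0
-> return 0

calls is incremented once per call. go is entered once for each j = 3, 2, 1, 0 (the j <= 0 call returns without recursing), i.e. 3 + 1 calls.
calls = 4

Final answer: 4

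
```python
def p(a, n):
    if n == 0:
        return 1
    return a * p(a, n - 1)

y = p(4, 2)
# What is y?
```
Call trace:
p(a=4, n=2)
  p(a=4, n=1)
    p(a=4, n=0)
    -> return 1
  -> return 4
-> return 16

Final answer: 16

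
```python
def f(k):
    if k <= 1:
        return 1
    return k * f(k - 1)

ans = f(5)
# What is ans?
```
Call trace:
f(k=5)
  f(k=4)
    f(k=3)
      f(k=2)
        f(k=1)
        -> return 1
      -> return 2
    -> return 6
  -> return 24
-> return 120

Final answer: 120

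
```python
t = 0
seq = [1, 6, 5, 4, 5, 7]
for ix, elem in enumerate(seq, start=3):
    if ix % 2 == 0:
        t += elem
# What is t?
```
Trace:
  t=0
  t=0, ix=3, elem=1
  t=6, ix=4, elem=6
  t=6, ix=5, elem=5
  t=10, ix=6, elem=4
  t=10, ix=7, elem=5
  t=17, ix=8, elem=7

Final answer: 17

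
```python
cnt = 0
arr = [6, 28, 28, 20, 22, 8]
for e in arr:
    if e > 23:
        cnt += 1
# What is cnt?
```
Trace:
  cnt=0
  cnt=0, e=6
  cnt=1, e=28
  cnt=2, e=28
  cnt=2, e=20
  cnt=2, e=22
  cnt=2, e=8

Final answer: 2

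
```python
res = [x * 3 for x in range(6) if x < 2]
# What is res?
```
Trace:
  x=0
  x=1
  x=2
  x=3
  x=4
  x=5
  res=[0, 3]

Final answer: [0, 3]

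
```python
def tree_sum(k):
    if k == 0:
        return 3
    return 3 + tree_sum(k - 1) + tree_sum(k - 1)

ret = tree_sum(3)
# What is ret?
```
Call trace (a repeated sub-call is expanded the first time; later identical calls just restate its return value):
tree_sum(k=3)
  tree_sum(k=2)
    tree_sum(k=1)
      tree_sum(k=0)
      -> return 3
      tree_sum(k=0)
      -> return 3
    -> return 9
    tree_sum(k=1) -> return 9  (same call as traced above)
  -> return 21
  tree_sum(k=2) -> return 21  (same call as traced above)
-> return 45

Final answer: 45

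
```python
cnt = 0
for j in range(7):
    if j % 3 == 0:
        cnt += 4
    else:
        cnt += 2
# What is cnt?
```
Trace:
  cnt=0
  cnt=4, j=0
  cnt=6, j=1
  cnt=8, j=2
  cnt=12, j=3
  cnt=14, j=4
  cnt=16, j=5
  cnt=20, j=6

Final answer: 20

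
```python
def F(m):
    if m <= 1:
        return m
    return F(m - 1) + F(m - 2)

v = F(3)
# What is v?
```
Call trace:
F(m=3)
  F(m=2)
    F(m=1)
    -> return 1
    F(m=0)
    -> return 0
  -> return 1
  F(m=1)
  -> return 1
-> return 2

Final answer: 2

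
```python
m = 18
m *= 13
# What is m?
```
Trace:
  m=18
  m=234

Final answer: 234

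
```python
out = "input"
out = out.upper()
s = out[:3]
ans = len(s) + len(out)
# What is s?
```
Trace:
  out='input'
  out='INPUT'
  out='INPUT', s='INP'
  out='INPUT', s='INP', ans=8

Final answer: 'INP'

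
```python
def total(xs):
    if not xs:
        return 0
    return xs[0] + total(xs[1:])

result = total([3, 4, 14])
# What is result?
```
Call trace:
total(xs=[3, 4, 14])
  total(xs=[4, 14])
    total(xs=[14])
      total(xs=[])
      -> return 0
    -> return 14
  -> return 18
-> return 21

Final answer: 21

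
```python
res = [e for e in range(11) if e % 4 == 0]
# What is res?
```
Trace:
  e=0
  e=1
  e=2
  e=3
  e=4
  e=5
  e=6
  e=7
  e=8
  e=9
  e=10
  res=[0, 4, 8]

Final answer: [0, 4, 8]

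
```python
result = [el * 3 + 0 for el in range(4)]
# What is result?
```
Trace:
  el=0
  el=1
  el=2
  el=3
  result=[0, 3, 6, 9]

Final answer: [0, 3, 6, 9]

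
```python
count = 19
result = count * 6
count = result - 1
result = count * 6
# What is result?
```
Trace:
  count=19
  count=19, result=114
  count=113, result=114
  count=113, result=678

Final answer: 678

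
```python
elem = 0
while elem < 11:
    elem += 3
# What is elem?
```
Trace:
  elem=0
  elem=3
  elem=6
  elem=9
  elem=12

Final answer: 12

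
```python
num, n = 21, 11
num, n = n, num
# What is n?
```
Trace:
  num=21, n=11
  num=11, n=21

Final answer: 21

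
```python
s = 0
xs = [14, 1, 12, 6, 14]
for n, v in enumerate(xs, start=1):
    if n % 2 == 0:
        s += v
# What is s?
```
Trace:
  s=0
  s=0, n=1, v=14
  s=1, n=2, v=1
  s=1, n=3, v=12
  s=7, n=4, v=6
  s=7, n=5, v=14

Final answer: 7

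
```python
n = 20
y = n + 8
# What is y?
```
Trace:
  n=20
  n=20, y=28

Final answer: 28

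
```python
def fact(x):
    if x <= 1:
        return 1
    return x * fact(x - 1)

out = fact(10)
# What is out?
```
Call trace:
fact(x=10)
  fact(x=9)
    fact(x=8)
      fact(x=7)
        fact(x=6)
          fact(x=5)
            fact(x=4)
              fact(x=3)
                fact(x=2)
                  fact(x=1)
                  -> return 1
                -> return 2
              -> return 6
            -> return 24
          -> return 120
        -> return 720
      -> return 5040
    -> return 40320
  -> return 362880
-> return 3628800

Final answer: 3628800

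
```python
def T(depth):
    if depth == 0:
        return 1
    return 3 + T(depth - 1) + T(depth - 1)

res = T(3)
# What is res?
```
Call trace (a repeated sub-call is expanded the first time; later identical calls just restate its return value):
T(depth=3)
  T(depth=2)
    T(depth=1)
      T(depth=0)
      -> return 1
      T(depth=0)
      -> return 1
    -> return 5
    T(depth=1) -> return 5  (same call as traced above)
  -> return 13
  T(depth=2) -> return 13  (same call as traced above)
-> return 29

Final answer: 29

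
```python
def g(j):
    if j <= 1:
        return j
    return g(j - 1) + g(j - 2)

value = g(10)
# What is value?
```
Call trace (a repeated sub-call is expanded the first time; later identical calls just restate its return value):
g(j=10)
  g(j=9)
    g(j=8)
      g(j=7)
        g(j=6)
          g(j=5)
            g(j=4)
              g(j=3)
                g(j=2)
                  g(j=1)
                  -> return 1
                  g(j=0)
                  -> return 0
                -> return 1
                g(j=1)
                -> return 1
              -> return 2
              g(j=2) -> return 1  (same call as traced above)
            -> return 3
            g(j=3) -> return 2  (same call as traced above)
          -> return 5
          g(j=4) -> return 3  (same call as traced above)
        -> return 8
        g(j=5) -> return 5  (same call as traced above)
      -> return 13
      g(j=6) -> return 8  (same call as traced above)
    -> return 21
    g(j=7) -> return 13  (same call as traced above)
  -> return 34
  g(j=8) -> return 21  (same call as traced above)
-> return 55

Final answer: 55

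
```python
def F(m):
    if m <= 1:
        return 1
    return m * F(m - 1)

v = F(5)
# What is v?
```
Call trace:
F(m=5)
  F(m=4)
    F(m=3)
      F(m=2)
        F(m=1)
        -> return 1
      -> return 2
    -> return 6
  -> return 24
-> return 120

Final answer: 120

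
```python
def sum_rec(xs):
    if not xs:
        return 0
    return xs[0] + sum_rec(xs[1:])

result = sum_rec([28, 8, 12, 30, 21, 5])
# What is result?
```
Call trace:
sum_rec(xs=[28, 8, 12, 30, 21, 5])
  sum_rec(xs=[8, 12, 30, 21, 5])
    sum_rec(xs=[12, 30, 21, 5])
      sum_rec(xs=[30, 21, 5])
        sum_rec(xs=[21, 5])
          sum_rec(xs=[5])
            sum_rec(xs=[])
            -> return 0
          -> return 5
        -> return 26
      -> return 56
    -> return 68
  -> return 76
-> return 104

Final answer: 104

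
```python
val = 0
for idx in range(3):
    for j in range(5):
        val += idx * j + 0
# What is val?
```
Trace:
  val=0
  val=0, idx=0, j=0
  val=0, idx=0, j=1
  val=0, idx=0, j=2
  val=0, idx=0, j=3
  val=0, idx=0, j=4
  val=0, idx=1, j=0
  val=1, idx=1, j=1
  val=3, idx=1, j=2
  val=6, idx=1, j=3
  val=10, idx=1, j=4
  val=10, idx=2, j=0
  val=12, idx=2, j=1
  val=16, idx=2, j=2
  val=22, idx=2, j=3
  val=30, idx=2, j=4

Final answer: 30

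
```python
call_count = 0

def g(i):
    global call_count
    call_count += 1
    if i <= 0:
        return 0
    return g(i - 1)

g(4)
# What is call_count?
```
Call trace:
g(i=4)
  g(i=3)
    g(i=2)
      g(i=1)
        g(i=0)
        -> return 0
      -> return 0
    -> return 0
  -> return 0
-> return 0

call_count is incremented once per call. g is entered once for each i = 4, 3, 2, 1, 0 (the i <= 0 call returns without recursing), i.e. 4 + 1 calls.
call_count = 5

Final answer: 5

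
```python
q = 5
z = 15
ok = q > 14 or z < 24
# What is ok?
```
Trace:
  q=5
  q=5, z=15
  q=5, z=15, ok=True

Final answer: True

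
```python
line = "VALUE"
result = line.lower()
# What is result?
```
Trace:
  line='VALUE'
  line='VALUE', result='value'

Final answer: 'value'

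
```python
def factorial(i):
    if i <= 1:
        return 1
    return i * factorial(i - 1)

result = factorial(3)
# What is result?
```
Call trace:
factorial(i=3)
  factorial(i=2)
    factorial(i=1)
    -> return 1
  -> return 2
-> return 6

Final answer: 6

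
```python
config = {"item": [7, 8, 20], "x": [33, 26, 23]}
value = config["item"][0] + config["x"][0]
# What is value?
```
Trace:
  config={'item': [7, 8, 20], 'x': [33, 26, 23]}
  config={'item': [7, 8, 20], 'x': [33, 26, 23]}, value=40

Final answer: 40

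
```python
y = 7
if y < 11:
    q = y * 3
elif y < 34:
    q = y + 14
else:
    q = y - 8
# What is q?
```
Trace:
  y=7
  y=7, q=21

Final answer: 21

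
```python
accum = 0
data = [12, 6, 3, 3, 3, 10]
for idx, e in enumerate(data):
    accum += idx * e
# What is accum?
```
Trace:
  accum=0
  accum=0, idx=0, e=12
  accum=6, idx=1, e=6
  accum=12, idx=2, e=3
  accum=21, idx=3, e=3
  accum=33, idx=4, e=3
  accum=83, idx=5, e=10

Final answer: 83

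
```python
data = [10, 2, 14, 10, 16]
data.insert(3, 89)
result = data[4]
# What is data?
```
Trace:
  data=[10, 2, 14, 10, 16]
  data=[10, 2, 14, 89, 10, 16]
  data=[10, 2, 14, 89, 10, 16], result=10

Final answer: [10, 2, 14, 89, 10, 16]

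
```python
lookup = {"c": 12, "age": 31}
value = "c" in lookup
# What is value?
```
Trace:
  lookup={'c': 12, 'age': 31}
  lookup={'c': 12, 'age': 31}, value=True

Final answer: True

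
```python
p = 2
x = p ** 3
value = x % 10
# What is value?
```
Trace:
  p=2
  p=2, x=8
  p=2, x=8, value=8

Final answer: 8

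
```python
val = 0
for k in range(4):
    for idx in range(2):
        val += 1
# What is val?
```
Trace:
  val=0
  val=1, k=0, idx=0
  val=2, k=0, idx=1
  val=3, k=1, idx=0
  val=4, k=1, idx=1
  val=5, k=2, idx=0
  val=6, k=2, idx=1
  val=7, k=3, idx=0
  val=8, k=3, idx=1

Final answer: 8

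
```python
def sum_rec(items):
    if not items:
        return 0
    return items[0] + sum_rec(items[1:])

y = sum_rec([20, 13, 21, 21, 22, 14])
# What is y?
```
Call trace:
sum_rec(items=[20, 13, 21, 21, 22, 14])
  sum_rec(items=[13, 21, 21, 22, 14])
    sum_rec(items=[21, 21, 22, 14])
      sum_rec(items=[21, 22, 14])
        sum_rec(items=[22, 14])
          sum_rec(items=[14])
            sum_rec(items=[])
            -> return 0
          -> return 14
        -> return 36
      -> return 57
    -> return 78
  -> return 91
-> return 111

Final answer: 111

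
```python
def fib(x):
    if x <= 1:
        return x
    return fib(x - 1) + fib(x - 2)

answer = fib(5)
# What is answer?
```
Call trace (a repeated sub-call is expanded the first time; later identical calls just restate its return value):
fib(x=5)
  fib(x=4)
    fib(x=3)
      fib(x=2)
        fib(x=1)
        -> return 1
        fib(x=0)
        -> return 0
      -> return 1
      fib(x=1)
      -> return 1
    -> return 2
    fib(x=2) -> return 1  (same call as traced above)
  -> return 3
  fib(x=3) -> return 2  (same call as traced above)
-> return 5

Final answer: 5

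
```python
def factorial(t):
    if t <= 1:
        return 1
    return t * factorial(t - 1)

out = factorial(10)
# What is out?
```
Call trace:
factorial(t=10)
  factorial(t=9)
    factorial(t=8)
      factorial(t=7)
        factorial(t=6)
          factorial(t=5)
            factorial(t=4)
              factorial(t=3)
                factorial(t=2)
                  factorial(t=1)
                  -> return 1
                -> return 2
              -> return 6
            -> return 24
          -> return 120
        -> return 720
      -> return 5040
    -> return 40320
  -> return 362880
-> return 3628800

Final answer: 3628800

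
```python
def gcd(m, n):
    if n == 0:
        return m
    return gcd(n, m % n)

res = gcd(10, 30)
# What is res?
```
Call trace:
gcd(m=10, n=30)
  gcd(m=30, n=10)
    gcd(m=10, n=0)
    -> return 10
  -> return 10
-> return 10

Final answer: 10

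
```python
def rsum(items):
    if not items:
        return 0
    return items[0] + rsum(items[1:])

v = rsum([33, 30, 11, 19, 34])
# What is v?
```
Call trace:
rsum(items=[33, 30, 11, 19, 34])
  rsum(items=[30, 11, 19, 34])
    rsum(items=[11, 19, 34])
      rsum(items=[19, 34])
        rsum(items=[34])
          rsum(items=[])
          -> return 0
        -> return 34
      -> return 53
    -> return 64
  -> return 94
-> return 127

Final answer: 127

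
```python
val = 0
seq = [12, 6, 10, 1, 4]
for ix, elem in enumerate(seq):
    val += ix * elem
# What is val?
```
Trace:
  val=0
  val=0, ix=0, elem=12
  val=6, ix=1, elem=6
  val=26, ix=2, elem=10
  val=29, ix=3, elem=1
  val=45, ix=4, elem=4

Final answer: 45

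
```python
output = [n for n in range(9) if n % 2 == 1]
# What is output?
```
Trace:
  n=0
  n=1
  n=2
  n=3
  n=4
  n=5
  n=6
  n=7
  n=8
  output=[1, 3, 5, 7]

Final answer: [1, 3, 5, 7]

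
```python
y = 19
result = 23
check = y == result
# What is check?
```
Trace:
  y=19
  y=19, result=23
  y=19, result=23, check=False

Final answer: False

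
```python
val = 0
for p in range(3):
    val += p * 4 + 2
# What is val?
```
Trace:
  val=0
  val=2, p=0
  val=8, p=1
  val=18, p=2

Final answer: 18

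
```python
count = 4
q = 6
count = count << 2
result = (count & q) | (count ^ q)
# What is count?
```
Trace:
  count=4
  count=4, q=6
  count=16, q=6
  count=16, q=6, result=22

Final answer: 16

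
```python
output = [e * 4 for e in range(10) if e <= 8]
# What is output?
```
Trace:
  e=0
  e=1
  e=2
  e=3
  e=4
  e=5
  e=6
  e=7
  e=8
  e=9
  output=[0, 4, 8, 12, 16, 20, 24, 28, 32]

Final answer: [0, 4, 8, 12, 16, 20, 24, 28, 32]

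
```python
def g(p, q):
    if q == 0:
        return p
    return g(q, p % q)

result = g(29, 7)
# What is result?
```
Call trace:
g(p=29, q=7)
  g(p=7, q=1)
    g(p=1, q=0)
    -> return 1
  -> return 1
-> return 1

Final answer: 1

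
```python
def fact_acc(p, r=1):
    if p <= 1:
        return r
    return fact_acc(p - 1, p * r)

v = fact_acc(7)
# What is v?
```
Call trace:
fact_acc(p=7, r=1)
  fact_acc(p=6, r=7)
    fact_acc(p=5, r=42)
      fact_acc(p=4, r=210)
        fact_acc(p=3, r=840)
          fact_acc(p=2, r=2520)
            fact_acc(p=1, r=5040)
            -> return 5040
          -> return 5040
        -> return 5040
      -> return 5040
    -> return 5040
  -> return 5040
-> return 5040

Final answer: 5040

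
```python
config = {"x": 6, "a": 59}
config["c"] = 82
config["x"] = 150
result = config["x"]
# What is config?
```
Trace:
  config={'x': 6, 'a': 59}
  config={'x': 6, 'a': 59, 'c': 82}
  config={'x': 150, 'a': 59, 'c': 82}
  config={'x': 150, 'a': 59, 'c': 82}, result=150

Final answer: {'x': 150, 'a': 59, 'c': 82}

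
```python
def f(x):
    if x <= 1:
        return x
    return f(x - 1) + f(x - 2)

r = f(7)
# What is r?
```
Call trace (a repeated sub-call is expanded the first time; later identical calls just restate its return value):
f(x=7)
  f(x=6)
    f(x=5)
      f(x=4)
        f(x=3)
          f(x=2)
            f(x=1)
            -> return 1
            f(x=0)
            -> return 0
          -> return 1
          f(x=1)
          -> return 1
        -> return 2
        f(x=2) -> return 1  (same call as traced above)
      -> return 3
      f(x=3) -> return 2  (same call as traced above)
    -> return 5
    f(x=4) -> return 3  (same call as traced above)
  -> return 8
  f(x=5) -> return 5  (same call as traced above)
-> return 13

Final answer: 13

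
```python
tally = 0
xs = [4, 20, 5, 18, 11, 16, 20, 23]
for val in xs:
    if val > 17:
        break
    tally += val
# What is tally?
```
Trace:
  tally=0
  tally=4, val=4
  tally=4, val=20

Final answer: 4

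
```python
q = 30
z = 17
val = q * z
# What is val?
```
Trace:
  q=30
  q=30, z=17
  q=30, z=17, val=510

Final answer: 510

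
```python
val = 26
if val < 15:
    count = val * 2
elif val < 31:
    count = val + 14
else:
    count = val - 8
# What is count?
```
Trace:
  val=26
  val=26, count=40

Final answer: 40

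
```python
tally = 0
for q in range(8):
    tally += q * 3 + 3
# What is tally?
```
Trace:
  tally=0
  tally=3, q=0
  tally=9, q=1
  tally=18, q=2
  tally=30, q=3
  tally=45, q=4
  tally=63, q=5
  tally=84, q=6
  tally=108, q=7

Final answer: 108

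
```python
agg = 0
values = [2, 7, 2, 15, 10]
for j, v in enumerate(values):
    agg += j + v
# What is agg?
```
Trace:
  agg=0
  agg=2, j=0, v=2
  agg=10, j=1, v=7
  agg=14, j=2, v=2
  agg=32, j=3, v=15
  agg=46, j=4, v=10

Final answer: 46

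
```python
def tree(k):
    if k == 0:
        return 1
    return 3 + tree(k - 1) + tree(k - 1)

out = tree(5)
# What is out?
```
Call trace (a repeated sub-call is expanded the first time; later identical calls just restate its return value):
tree(k=5)
  tree(k=4)
    tree(k=3)
      tree(k=2)
        tree(k=1)
          tree(k=0)
          -> return 1
          tree(k=0)
          -> return 1
        -> return 5
        tree(k=1) -> return 5  (same call as traced above)
      -> return 13
      tree(k=2) -> return 13  (same call as traced above)
    -> return 29
    tree(k=3) -> return 29  (same call as traced above)
  -> return 61
  tree(k=4) -> return 61  (same call as traced above)
-> return 125

Final answer: 125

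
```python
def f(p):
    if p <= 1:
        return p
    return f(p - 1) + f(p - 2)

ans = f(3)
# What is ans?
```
Call trace:
f(p=3)
  f(p=2)
    f(p=1)
    -> return 1
    f(p=0)
    -> return 0
  -> return 1
  f(p=1)
  -> return 1
-> return 2

Final answer: 2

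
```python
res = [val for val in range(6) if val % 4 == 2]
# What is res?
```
Trace:
  val=0
  val=1
  val=2
  val=3
  val=4
  val=5
  res=[2]

Final answer: [2]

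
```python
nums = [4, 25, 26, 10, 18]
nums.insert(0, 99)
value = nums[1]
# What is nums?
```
Trace:
  nums=[4, 25, 26, 10, 18]
  nums=[99, 4, 25, 26, 10, 18]
  nums=[99, 4, 25, 26, 10, 18], value=4

Final answer: [99, 4, 25, 26, 10, 18]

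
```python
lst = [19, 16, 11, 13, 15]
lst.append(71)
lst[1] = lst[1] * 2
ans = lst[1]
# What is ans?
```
Trace:
  lst=[19, 16, 11, 13, 15]
  lst=[19, 16, 11, 13, 15, 71]
  lst=[19, 32, 11, 13, 15, 71]
  lst=[19, 32, 11, 13, 15, 71], ans=32

Final answer: 32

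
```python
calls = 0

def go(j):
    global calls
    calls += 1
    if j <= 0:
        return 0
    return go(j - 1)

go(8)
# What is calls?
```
Call trace:
go(j=8)
  go(j=7)
    go(j=6)
      go(j=5)
        go(j=4)
          go(j=3)
            go(j=2)
              go(j=1)
                go(j=0)
                -> return 0
              -> return 0
            -> return 0
          -> return 0
        -> return 0
      -> return 0
    -> return 0
  -> return 0
-> return 0

calls is incremented once per call. go is entered once for each j = 8, 7, 6, 5, 4, 3, 2, 1, 0 (the j <= 0 call returns without recursing), i.e. 8 + 1 calls.
calls = 9

Final answer: 9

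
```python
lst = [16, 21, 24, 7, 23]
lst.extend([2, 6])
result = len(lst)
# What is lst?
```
Trace:
  lst=[16, 21, 24, 7, 23]
  lst=[16, 21, 24, 7, 23, 2, 6]
  lst=[16, 21, 24, 7, 23, 2, 6], result=7

Final answer: [16, 21, 24, 7, 23, 2, 6]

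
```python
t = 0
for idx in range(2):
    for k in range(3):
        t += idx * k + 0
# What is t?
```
Trace:
  t=0
  t=0, idx=0, k=0
  t=0, idx=0, k=1
  t=0, idx=0, k=2
  t=0, idx=1, k=0
  t=1, idx=1, k=1
  t=3, idx=1, k=2

Final answer: 3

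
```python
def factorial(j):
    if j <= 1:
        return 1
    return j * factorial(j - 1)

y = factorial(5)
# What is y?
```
Call trace:
factorial(j=5)
  factorial(j=4)
    factorial(j=3)
      factorial(j=2)
        factorial(j=1)
        -> return 1
      -> return 2
    -> return 6
  -> return 24
-> return 120

Final answer: 120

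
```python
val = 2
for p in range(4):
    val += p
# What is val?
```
Trace:
  val=2
  val=2, p=0
  val=3, p=1
  val=5, p=2
  val=8, p=3

Final answer: 8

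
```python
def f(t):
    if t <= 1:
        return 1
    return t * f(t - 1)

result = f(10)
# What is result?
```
Call trace:
f(t=10)
  f(t=9)
    f(t=8)
      f(t=7)
        f(t=6)
          f(t=5)
            f(t=4)
              f(t=3)
                f(t=2)
                  f(t=1)
                  -> return 1
                -> return 2
              -> return 6
            -> return 24
          -> return 120
        -> return 720
      -> return 5040
    -> return 40320
  -> return 362880
-> return 3628800

Final answer: 3628800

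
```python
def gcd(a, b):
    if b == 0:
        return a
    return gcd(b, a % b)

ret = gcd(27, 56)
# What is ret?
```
Call trace:
gcd(a=27, b=56)
  gcd(a=56, b=27)
    gcd(a=27, b=2)
      gcd(a=2, b=1)
        gcd(a=1, b=0)
        -> return 1
      -> return 1
    -> return 1
  -> return 1
-> return 1

Final answer: 1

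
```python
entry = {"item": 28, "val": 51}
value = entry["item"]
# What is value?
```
Trace:
  entry={'item': 28, 'val': 51}
  entry={'item': 28, 'val': 51}, value=28

Final answer: 28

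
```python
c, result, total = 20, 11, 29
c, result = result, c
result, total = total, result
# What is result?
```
Trace:
  c=20, result=11, total=29
  c=11, result=20, total=29
  c=11, result=29, total=20

Final answer: 29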